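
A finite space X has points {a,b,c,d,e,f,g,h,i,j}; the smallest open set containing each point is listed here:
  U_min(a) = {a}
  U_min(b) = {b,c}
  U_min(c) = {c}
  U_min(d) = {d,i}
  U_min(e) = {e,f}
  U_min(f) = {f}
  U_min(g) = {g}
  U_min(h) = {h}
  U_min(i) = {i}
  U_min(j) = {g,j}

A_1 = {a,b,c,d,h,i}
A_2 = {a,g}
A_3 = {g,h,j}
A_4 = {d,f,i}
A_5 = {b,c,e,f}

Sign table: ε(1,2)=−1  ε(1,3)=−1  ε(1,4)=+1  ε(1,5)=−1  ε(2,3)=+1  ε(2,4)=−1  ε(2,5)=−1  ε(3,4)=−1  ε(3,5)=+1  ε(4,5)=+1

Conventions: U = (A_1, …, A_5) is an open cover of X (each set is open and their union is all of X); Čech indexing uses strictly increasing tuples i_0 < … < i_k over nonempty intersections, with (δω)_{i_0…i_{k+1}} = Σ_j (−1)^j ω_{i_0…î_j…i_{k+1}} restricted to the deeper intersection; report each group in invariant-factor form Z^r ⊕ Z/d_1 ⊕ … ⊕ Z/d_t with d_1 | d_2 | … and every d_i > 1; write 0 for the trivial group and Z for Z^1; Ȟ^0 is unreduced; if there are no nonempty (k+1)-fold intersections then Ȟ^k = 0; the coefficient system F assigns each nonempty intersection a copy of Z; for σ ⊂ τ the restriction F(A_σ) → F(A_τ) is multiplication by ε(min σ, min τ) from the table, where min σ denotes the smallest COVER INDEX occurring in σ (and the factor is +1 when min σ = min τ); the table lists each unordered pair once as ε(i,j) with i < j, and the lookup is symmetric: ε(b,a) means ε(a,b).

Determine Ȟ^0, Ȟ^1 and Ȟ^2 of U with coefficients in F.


nerve simplices:
  A12={a} A13={h} A14={d,i} A15={b,c} A23={g} A45={f}
C dims 5,6; δ0: rk 5, SNF 1^4·2
degree 0: 5−5−0 = 0 → Ȟ^0 ≅ 0
degree 1: 6−0−5 = 1 plus torsion [2] → Ȟ^1 ≅ Z ⊕ Z/2
degree 2: 0−0−0 = 0 → Ȟ^2 ≅ 0

Ȟ^0 = 0, Ȟ^1 = Z ⊕ Z/2, Ȟ^2 = 0


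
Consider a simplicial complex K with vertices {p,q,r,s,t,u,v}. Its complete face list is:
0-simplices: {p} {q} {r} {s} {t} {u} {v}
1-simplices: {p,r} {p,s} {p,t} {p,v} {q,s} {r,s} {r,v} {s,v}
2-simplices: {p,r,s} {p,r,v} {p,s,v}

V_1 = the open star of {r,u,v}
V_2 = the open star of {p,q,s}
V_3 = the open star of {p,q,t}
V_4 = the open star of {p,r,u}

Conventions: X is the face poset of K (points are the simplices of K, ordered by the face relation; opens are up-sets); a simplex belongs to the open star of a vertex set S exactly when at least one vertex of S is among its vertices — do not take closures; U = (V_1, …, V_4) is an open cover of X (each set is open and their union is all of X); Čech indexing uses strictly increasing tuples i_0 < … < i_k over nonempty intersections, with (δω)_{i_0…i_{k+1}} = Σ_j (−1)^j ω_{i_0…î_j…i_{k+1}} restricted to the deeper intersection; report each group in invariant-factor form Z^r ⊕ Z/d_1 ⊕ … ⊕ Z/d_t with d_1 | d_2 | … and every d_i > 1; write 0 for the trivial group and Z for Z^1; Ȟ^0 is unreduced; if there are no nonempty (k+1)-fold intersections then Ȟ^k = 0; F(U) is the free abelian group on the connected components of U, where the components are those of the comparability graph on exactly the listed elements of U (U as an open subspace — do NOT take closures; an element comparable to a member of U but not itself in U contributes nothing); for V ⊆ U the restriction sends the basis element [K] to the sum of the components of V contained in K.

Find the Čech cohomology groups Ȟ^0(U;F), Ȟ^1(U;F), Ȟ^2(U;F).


Ȟ^0 = Z^2,  Ȟ^1 = 0,  Ȟ^2 = 0

nonempty overlaps:
  V1={{r},{u},{v},{p,r},{p,v},{r,s},{r,v},{s,v},{p,r,s},{p,r,v},{p,s,v}} V2={{p},{q},{s},{p,r},{p,s},{p,t},{p,v},{q,s},{r,s},{s,v},{p,r,s},{p,r,v},{p,s,v}} V3={{p},{q},{t},{p,r},{p,s},{p,t},{p,v},{q,s},{p,r,s},{p,r,v},{p,s,v}} V4={{p},{r},{u},{p,r},{p,s},{p,t},{p,v},{r,s},{r,v},{p,r,s},{p,r,v},{p,s,v}}
  V12={{p,r},{p,v},{r,s},{s,v},{p,r,s},{p,r,v},{p,s,v}} V13={{p,r},{p,v},{p,r,s},{p,r,v},{p,s,v}} V14={{r},{u},{p,r},{p,v},{r,s},{r,v},{p,r,s},{p,r,v},{p,s,v}} V23={{p},{q},{p,r},{p,s},{p,t},{p,v},{q,s},{p,r,s},{p,r,v},{p,s,v}} V24={{p},{p,r},{p,s},{p,t},{p,v},{r,s},{p,r,s},{p,r,v},{p,s,v}} V34={{p},{p,r},{p,s},{p,t},{p,v},{p,r,s},{p,r,v},{p,s,v}}
  V123={{p,r},{p,v},{p,r,s},{p,r,v},{p,s,v}} V124={{p,r},{p,v},{r,s},{p,r,s},{p,r,v},{p,s,v}} V134={{p,r},{p,v},{p,r,s},{p,r,v},{p,s,v}} V234={{p},{p,r},{p,s},{p,t},{p,v},{p,r,s},{p,r,v},{p,s,v}}
  V1234={{p,r},{p,v},{p,r,s},{p,r,v},{p,s,v}}
components per intersection:
  V1: {{r},{v},{p,r},{p,v},{r,s},{r,v},{s,v},{p,r,s},{p,r,v},{p,s,v}} {{u}}
  V2: {{p},{q},{s},{p,r},{p,s},{p,t},{p,v},{q,s},{r,s},{s,v},{p,r,s},{p,r,v},{p,s,v}}
  V3: {{p},{t},{p,r},{p,s},{p,t},{p,v},{p,r,s},{p,r,v},{p,s,v}} {{q},{q,s}}
  V4: {{p},{r},{p,r},{p,s},{p,t},{p,v},{r,s},{r,v},{p,r,s},{p,r,v},{p,s,v}} {{u}}
  V12: {{p,r},{p,v},{r,s},{s,v},{p,r,s},{p,r,v},{p,s,v}}
  V13: {{p,r},{p,v},{p,r,s},{p,r,v},{p,s,v}}
  V14: {{r},{p,r},{p,v},{r,s},{r,v},{p,r,s},{p,r,v},{p,s,v}} {{u}}
  V23: {{p},{p,r},{p,s},{p,t},{p,v},{p,r,s},{p,r,v},{p,s,v}} {{q},{q,s}}
  V24: {{p},{p,r},{p,s},{p,t},{p,v},{r,s},{p,r,s},{p,r,v},{p,s,v}}
  V34: {{p},{p,r},{p,s},{p,t},{p,v},{p,r,s},{p,r,v},{p,s,v}}
  V123: {{p,r},{p,v},{p,r,s},{p,r,v},{p,s,v}}
  V124: {{p,r},{p,v},{r,s},{p,r,s},{p,r,v},{p,s,v}}
  V134: {{p,r},{p,v},{p,r,s},{p,r,v},{p,s,v}}
  V234: {{p},{p,r},{p,s},{p,t},{p,v},{p,r,s},{p,r,v},{p,s,v}}
  V1234: {{p,r},{p,v},{p,r,s},{p,r,v},{p,s,v}}
C dims 7,8,4,1; δ0: rk 5, SNF 1^5; δ1: rk 3, SNF 1^3; δ2: rk 1, SNF 1^1
degree 0: 7−5−0 = 2 → Ȟ^0 ≅ Z^2
degree 1: 8−3−5 = 0 → Ȟ^1 ≅ 0
degree 2: 4−1−3 = 0 → Ȟ^2 ≅ 0


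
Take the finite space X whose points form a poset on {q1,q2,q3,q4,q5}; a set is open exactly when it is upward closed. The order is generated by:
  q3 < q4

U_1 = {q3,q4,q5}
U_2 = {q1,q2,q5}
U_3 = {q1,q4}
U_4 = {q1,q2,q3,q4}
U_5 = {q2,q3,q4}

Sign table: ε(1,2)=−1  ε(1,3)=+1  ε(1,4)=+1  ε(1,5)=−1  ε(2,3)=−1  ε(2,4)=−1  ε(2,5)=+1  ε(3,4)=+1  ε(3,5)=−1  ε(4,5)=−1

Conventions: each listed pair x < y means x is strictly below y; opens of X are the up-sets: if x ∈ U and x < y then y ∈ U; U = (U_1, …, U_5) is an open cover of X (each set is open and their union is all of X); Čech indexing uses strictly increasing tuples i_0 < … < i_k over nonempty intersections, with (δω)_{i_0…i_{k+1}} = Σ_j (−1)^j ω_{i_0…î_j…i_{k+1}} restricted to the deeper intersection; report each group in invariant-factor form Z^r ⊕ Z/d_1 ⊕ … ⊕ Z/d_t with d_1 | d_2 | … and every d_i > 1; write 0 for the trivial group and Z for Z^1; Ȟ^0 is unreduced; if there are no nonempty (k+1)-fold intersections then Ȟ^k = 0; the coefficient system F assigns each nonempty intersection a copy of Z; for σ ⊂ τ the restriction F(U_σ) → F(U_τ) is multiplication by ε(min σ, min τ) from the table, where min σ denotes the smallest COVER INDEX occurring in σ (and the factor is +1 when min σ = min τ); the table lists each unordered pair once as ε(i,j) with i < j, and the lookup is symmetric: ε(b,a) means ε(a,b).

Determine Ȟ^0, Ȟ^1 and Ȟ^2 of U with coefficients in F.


cover nerve:
  U12={q5} U13={q4} U14={q3,q4} U15={q3,q4} U23={q1} U24={q1,q2} U25={q2} U34={q1,q4} U35={q4} U45={q2,q3,q4}
  U134={q4} U135={q4} U145={q3,q4} U234={q1} U245={q2} U345={q4}
  U1345={q4}
C dims 5,10,6,1; δ0: rk 4, SNF 1^4; δ1: rk 5, SNF 1^5; δ2: rk 1, SNF 1^1
Ȟ^0: (5−4)−0=1 ⇒ Z
Ȟ^1: (10−5)−4=1 ⇒ Z
Ȟ^2: (6−1)−5=0 ⇒ 0

Ȟ^0 ≅ Z; Ȟ^1 ≅ Z; Ȟ^2 ≅ 0


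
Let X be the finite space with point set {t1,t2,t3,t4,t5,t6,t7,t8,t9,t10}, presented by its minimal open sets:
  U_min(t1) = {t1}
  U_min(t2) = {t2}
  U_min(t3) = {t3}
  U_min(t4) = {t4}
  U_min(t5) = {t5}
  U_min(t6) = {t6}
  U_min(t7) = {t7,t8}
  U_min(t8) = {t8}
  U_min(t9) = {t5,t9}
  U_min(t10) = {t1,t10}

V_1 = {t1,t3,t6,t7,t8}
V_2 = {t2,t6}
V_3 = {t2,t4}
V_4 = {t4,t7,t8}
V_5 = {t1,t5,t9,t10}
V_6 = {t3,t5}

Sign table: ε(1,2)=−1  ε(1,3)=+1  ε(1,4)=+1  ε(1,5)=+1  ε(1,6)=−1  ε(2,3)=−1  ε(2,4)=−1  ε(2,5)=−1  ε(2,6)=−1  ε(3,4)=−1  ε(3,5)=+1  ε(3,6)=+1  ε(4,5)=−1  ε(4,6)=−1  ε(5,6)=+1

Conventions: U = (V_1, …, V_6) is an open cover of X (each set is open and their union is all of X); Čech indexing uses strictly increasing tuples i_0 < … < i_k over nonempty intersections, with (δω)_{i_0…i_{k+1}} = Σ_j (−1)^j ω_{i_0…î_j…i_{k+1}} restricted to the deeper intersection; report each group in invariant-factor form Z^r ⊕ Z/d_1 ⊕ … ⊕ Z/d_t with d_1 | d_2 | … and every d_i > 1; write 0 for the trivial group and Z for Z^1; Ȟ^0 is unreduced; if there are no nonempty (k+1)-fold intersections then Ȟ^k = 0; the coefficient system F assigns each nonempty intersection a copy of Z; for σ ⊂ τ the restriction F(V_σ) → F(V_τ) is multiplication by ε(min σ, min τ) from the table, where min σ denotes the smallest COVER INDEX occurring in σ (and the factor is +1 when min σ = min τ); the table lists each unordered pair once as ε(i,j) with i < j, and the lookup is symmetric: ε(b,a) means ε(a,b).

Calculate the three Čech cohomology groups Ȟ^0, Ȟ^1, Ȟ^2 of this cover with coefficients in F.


Ȟ^0 = 0, Ȟ^1 = Z ⊕ Z/2, Ȟ^2 = 0

intersection data:
  V12={t6} V14={t7,t8} V15={t1} V16={t3} V23={t2} V34={t4} V56={t5}
C dims 6,7; δ0: rk 6, SNF 1^5·2
Ȟ^0 = (6 − 6) − 0 = 0, so Ȟ^0 ≅ 0
Ȟ^1 = (7 − 0) − 6 = 1 plus torsion [2], so Ȟ^1 ≅ Z ⊕ Z/2
Ȟ^2 = (0 − 0) − 0 = 0, so Ȟ^2 ≅ 0


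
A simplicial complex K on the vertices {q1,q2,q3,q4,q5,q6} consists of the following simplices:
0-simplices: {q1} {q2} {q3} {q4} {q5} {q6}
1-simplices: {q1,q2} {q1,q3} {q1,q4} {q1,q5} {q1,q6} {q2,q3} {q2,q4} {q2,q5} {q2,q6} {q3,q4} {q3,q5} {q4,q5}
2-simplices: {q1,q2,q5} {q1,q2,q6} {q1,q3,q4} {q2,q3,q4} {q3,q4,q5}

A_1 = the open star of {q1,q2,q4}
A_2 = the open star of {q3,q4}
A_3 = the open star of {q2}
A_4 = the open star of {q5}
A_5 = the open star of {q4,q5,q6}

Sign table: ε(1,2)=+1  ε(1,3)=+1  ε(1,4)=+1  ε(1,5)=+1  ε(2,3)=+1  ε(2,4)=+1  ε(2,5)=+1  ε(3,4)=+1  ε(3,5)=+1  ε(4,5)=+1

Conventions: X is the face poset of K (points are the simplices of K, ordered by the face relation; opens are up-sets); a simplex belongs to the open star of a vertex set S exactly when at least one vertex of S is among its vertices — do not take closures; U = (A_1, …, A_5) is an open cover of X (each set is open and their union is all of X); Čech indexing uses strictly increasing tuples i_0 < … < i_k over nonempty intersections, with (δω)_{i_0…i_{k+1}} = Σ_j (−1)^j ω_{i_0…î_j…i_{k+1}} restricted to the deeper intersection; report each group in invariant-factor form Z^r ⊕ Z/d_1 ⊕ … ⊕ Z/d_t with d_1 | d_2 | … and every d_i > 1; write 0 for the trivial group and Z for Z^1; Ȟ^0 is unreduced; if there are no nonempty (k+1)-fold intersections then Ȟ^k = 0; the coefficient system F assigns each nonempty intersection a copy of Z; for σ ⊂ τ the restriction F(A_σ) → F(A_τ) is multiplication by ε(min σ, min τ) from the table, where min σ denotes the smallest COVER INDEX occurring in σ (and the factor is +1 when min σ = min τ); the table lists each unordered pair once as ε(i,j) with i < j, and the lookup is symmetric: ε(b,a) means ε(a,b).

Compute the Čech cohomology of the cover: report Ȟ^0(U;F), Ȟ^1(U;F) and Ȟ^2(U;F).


nonempty intersections:
  A1={{q1},{q2},{q4},{q1,q2},{q1,q3},{q1,q4},{q1,q5},{q1,q6},{q2,q3},{q2,q4},{q2,q5},{q2,q6},{q3,q4},{q4,q5},{q1,q2,q5},{q1,q2,q6},{q1,q3,q4},{q2,q3,q4},{q3,q4,q5}} A2={{q3},{q4},{q1,q3},{q1,q4},{q2,q3},{q2,q4},{q3,q4},{q3,q5},{q4,q5},{q1,q3,q4},{q2,q3,q4},{q3,q4,q5}} A3={{q2},{q1,q2},{q2,q3},{q2,q4},{q2,q5},{q2,q6},{q1,q2,q5},{q1,q2,q6},{q2,q3,q4}} A4={{q5},{q1,q5},{q2,q5},{q3,q5},{q4,q5},{q1,q2,q5},{q3,q4,q5}} A5={{q4},{q5},{q6},{q1,q4},{q1,q5},{q1,q6},{q2,q4},{q2,q5},{q2,q6},{q3,q4},{q3,q5},{q4,q5},{q1,q2,q5},{q1,q2,q6},{q1,q3,q4},{q2,q3,q4},{q3,q4,q5}}
  A12={{q4},{q1,q3},{q1,q4},{q2,q3},{q2,q4},{q3,q4},{q4,q5},{q1,q3,q4},{q2,q3,q4},{q3,q4,q5}} A13={{q2},{q1,q2},{q2,q3},{q2,q4},{q2,q5},{q2,q6},{q1,q2,q5},{q1,q2,q6},{q2,q3,q4}} A14={{q1,q5},{q2,q5},{q4,q5},{q1,q2,q5},{q3,q4,q5}} A15={{q4},{q1,q4},{q1,q5},{q1,q6},{q2,q4},{q2,q5},{q2,q6},{q3,q4},{q4,q5},{q1,q2,q5},{q1,q2,q6},{q1,q3,q4},{q2,q3,q4},{q3,q4,q5}} A23={{q2,q3},{q2,q4},{q2,q3,q4}} A24={{q3,q5},{q4,q5},{q3,q4,q5}} A25={{q4},{q1,q4},{q2,q4},{q3,q4},{q3,q5},{q4,q5},{q1,q3,q4},{q2,q3,q4},{q3,q4,q5}} A34={{q2,q5},{q1,q2,q5}} A35={{q2,q4},{q2,q5},{q2,q6},{q1,q2,q5},{q1,q2,q6},{q2,q3,q4}} A45={{q5},{q1,q5},{q2,q5},{q3,q5},{q4,q5},{q1,q2,q5},{q3,q4,q5}}
  A123={{q2,q3},{q2,q4},{q2,q3,q4}} A124={{q4,q5},{q3,q4,q5}} A125={{q4},{q1,q4},{q2,q4},{q3,q4},{q4,q5},{q1,q3,q4},{q2,q3,q4},{q3,q4,q5}} A134={{q2,q5},{q1,q2,q5}} A135={{q2,q4},{q2,q5},{q2,q6},{q1,q2,q5},{q1,q2,q6},{q2,q3,q4}} A145={{q1,q5},{q2,q5},{q4,q5},{q1,q2,q5},{q3,q4,q5}} A235={{q2,q4},{q2,q3,q4}} A245={{q3,q5},{q4,q5},{q3,q4,q5}} A345={{q2,q5},{q1,q2,q5}}
  A1235={{q2,q4},{q2,q3,q4}} A1245={{q4,q5},{q3,q4,q5}} A1345={{q2,q5},{q1,q2,q5}}
C dims 5,10,9,3; δ0: rk 4, SNF 1^4; δ1: rk 6, SNF 1^6; δ2: rk 3, SNF 1^3
Ȟ^0: (5−4)−0=1 ⇒ Z
Ȟ^1: (10−6)−4=0 ⇒ 0
Ȟ^2: (9−3)−6=0 ⇒ 0

Ȟ^0 = Z; Ȟ^1 = 0; Ȟ^2 = 0


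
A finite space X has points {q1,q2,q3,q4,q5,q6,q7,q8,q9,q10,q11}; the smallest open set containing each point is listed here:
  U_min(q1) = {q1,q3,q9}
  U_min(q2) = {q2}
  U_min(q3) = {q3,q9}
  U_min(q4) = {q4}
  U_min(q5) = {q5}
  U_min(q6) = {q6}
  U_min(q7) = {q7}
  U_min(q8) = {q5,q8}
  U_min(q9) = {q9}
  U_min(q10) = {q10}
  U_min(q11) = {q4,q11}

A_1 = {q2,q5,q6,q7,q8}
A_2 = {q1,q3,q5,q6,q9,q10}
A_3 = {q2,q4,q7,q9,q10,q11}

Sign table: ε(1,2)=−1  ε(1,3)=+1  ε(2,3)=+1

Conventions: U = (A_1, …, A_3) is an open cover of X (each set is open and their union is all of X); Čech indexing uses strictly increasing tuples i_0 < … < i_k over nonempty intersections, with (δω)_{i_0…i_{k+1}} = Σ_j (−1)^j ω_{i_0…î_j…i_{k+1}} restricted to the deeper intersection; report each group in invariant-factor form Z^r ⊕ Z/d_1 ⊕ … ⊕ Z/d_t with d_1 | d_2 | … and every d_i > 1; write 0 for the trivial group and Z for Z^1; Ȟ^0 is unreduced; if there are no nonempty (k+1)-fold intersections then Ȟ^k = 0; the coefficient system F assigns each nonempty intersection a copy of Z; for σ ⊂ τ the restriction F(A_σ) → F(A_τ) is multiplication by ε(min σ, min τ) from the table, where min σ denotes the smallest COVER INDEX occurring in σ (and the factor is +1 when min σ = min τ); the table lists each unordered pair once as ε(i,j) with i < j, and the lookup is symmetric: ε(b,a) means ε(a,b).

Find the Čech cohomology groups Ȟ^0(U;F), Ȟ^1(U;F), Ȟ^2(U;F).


nonempty overlaps:
  A12={q5,q6} A13={q2,q7} A23={q9,q10}
C dims 3,3; δ0: rk 3, SNF 1^2·2
degree 0: 3−3−0 = 0 → Ȟ^0 ≅ 0
degree 1: 3−0−3 = 0 plus torsion [2] → Ȟ^1 ≅ Z/2
degree 2: 0−0−0 = 0 → Ȟ^2 ≅ 0

Ȟ^0 = 0, Ȟ^1 = Z/2 and Ȟ^2 = 0


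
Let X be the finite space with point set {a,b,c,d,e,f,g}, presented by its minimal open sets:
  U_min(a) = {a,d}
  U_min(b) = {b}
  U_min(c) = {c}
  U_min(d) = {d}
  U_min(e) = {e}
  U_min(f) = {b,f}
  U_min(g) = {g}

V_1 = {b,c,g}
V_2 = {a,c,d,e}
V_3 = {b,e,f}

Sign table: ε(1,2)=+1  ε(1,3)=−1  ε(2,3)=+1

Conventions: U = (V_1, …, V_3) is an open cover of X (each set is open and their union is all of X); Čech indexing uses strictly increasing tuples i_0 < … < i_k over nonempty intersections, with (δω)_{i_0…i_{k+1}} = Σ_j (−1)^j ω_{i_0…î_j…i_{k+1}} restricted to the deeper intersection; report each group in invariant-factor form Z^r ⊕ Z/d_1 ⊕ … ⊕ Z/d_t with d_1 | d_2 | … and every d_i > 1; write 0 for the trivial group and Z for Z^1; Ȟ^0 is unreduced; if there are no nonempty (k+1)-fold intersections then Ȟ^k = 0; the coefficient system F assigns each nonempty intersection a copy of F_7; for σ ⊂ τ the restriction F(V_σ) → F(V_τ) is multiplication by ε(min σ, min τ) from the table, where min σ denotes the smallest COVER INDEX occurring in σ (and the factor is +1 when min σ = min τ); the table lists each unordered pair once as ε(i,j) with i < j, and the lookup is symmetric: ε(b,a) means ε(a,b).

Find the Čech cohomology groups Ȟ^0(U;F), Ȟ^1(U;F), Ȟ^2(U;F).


Ȟ^0(U;F) ≅ 0,  Ȟ^1(U;F) ≅ 0,  Ȟ^2(U;F) ≅ 0

nonempty intersections:
  V12={c} V13={b} V23={e}
C dims 3,3; δ0: rk_F7 3
Ȟ^0: (3−3)−0=0 ⇒ 0
Ȟ^1: (3−0)−3=0 ⇒ 0
Ȟ^2: (0−0)−0=0 ⇒ 0


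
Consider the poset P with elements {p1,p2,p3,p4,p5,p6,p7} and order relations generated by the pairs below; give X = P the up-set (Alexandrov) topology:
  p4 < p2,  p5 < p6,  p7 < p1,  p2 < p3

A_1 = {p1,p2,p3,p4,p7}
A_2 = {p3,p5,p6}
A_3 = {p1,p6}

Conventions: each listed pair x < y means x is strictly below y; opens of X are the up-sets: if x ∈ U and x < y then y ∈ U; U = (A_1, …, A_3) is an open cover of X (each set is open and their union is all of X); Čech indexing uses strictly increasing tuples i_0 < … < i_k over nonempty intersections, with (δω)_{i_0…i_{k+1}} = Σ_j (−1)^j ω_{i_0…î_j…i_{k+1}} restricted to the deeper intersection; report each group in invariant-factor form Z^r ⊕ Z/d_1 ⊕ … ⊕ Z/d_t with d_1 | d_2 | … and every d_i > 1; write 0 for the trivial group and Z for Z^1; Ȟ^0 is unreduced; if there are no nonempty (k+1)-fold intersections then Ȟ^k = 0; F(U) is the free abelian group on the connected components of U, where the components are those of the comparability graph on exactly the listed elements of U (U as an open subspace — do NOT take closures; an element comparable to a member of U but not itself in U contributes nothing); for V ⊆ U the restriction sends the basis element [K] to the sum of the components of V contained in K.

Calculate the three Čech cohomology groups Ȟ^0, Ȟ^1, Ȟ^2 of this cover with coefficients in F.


Ȟ^0 ≅ Z^3, Ȟ^1 ≅ 0, Ȟ^2 ≅ 0

intersection data:
  A12={p3} A13={p1} A23={p6}
components per intersection:
  A1: {p1,p7} {p2,p3,p4}
  A2: {p3} {p5,p6}
  A3: {p1} {p6}
  A12: {p3}
  A13: {p1}
  A23: {p6}
C dims 6,3; δ0: rk 3, SNF 1^3
Ȟ^0 = (6 − 3) − 0 = 3, so Ȟ^0 ≅ Z^3
Ȟ^1 = (3 − 0) − 3 = 0, so Ȟ^1 ≅ 0
Ȟ^2 = (0 − 0) − 0 = 0, so Ȟ^2 ≅ 0


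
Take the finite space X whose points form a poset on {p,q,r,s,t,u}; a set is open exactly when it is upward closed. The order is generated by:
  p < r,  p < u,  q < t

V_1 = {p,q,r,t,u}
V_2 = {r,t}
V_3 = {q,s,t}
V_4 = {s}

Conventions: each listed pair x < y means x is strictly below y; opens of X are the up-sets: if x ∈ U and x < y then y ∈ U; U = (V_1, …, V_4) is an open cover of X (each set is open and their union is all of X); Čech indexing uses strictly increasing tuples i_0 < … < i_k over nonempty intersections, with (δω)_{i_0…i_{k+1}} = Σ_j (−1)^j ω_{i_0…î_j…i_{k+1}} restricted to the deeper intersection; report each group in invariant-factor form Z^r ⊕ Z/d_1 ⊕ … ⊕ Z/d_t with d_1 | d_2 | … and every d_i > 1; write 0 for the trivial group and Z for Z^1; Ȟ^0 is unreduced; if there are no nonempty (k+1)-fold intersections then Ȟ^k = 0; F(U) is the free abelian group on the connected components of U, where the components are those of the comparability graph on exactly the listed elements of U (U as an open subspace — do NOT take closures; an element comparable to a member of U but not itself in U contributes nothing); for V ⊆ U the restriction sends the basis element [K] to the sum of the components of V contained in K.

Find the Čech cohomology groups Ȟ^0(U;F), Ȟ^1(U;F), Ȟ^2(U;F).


nonempty intersections:
  V12={r,t} V13={q,t} V23={t} V34={s}
  V123={t}
components per intersection:
  V1: {p,r,u} {q,t}
  V2: {r} {t}
  V3: {q,t} {s}
  V4: {s}
  V12: {r} {t}
  V13: {q,t}
  V23: {t}
  V34: {s}
  V123: {t}
C dims 7,5,1; δ0: rk 4, SNF 1^4; δ1: rk 1, SNF 1^1
Ȟ^0: (7−4)−0=3 ⇒ Z^3
Ȟ^1: (5−1)−4=0 ⇒ 0
Ȟ^2: (1−0)−1=0 ⇒ 0

Ȟ^0 = Z^3, Ȟ^1 = 0 and Ȟ^2 = 0


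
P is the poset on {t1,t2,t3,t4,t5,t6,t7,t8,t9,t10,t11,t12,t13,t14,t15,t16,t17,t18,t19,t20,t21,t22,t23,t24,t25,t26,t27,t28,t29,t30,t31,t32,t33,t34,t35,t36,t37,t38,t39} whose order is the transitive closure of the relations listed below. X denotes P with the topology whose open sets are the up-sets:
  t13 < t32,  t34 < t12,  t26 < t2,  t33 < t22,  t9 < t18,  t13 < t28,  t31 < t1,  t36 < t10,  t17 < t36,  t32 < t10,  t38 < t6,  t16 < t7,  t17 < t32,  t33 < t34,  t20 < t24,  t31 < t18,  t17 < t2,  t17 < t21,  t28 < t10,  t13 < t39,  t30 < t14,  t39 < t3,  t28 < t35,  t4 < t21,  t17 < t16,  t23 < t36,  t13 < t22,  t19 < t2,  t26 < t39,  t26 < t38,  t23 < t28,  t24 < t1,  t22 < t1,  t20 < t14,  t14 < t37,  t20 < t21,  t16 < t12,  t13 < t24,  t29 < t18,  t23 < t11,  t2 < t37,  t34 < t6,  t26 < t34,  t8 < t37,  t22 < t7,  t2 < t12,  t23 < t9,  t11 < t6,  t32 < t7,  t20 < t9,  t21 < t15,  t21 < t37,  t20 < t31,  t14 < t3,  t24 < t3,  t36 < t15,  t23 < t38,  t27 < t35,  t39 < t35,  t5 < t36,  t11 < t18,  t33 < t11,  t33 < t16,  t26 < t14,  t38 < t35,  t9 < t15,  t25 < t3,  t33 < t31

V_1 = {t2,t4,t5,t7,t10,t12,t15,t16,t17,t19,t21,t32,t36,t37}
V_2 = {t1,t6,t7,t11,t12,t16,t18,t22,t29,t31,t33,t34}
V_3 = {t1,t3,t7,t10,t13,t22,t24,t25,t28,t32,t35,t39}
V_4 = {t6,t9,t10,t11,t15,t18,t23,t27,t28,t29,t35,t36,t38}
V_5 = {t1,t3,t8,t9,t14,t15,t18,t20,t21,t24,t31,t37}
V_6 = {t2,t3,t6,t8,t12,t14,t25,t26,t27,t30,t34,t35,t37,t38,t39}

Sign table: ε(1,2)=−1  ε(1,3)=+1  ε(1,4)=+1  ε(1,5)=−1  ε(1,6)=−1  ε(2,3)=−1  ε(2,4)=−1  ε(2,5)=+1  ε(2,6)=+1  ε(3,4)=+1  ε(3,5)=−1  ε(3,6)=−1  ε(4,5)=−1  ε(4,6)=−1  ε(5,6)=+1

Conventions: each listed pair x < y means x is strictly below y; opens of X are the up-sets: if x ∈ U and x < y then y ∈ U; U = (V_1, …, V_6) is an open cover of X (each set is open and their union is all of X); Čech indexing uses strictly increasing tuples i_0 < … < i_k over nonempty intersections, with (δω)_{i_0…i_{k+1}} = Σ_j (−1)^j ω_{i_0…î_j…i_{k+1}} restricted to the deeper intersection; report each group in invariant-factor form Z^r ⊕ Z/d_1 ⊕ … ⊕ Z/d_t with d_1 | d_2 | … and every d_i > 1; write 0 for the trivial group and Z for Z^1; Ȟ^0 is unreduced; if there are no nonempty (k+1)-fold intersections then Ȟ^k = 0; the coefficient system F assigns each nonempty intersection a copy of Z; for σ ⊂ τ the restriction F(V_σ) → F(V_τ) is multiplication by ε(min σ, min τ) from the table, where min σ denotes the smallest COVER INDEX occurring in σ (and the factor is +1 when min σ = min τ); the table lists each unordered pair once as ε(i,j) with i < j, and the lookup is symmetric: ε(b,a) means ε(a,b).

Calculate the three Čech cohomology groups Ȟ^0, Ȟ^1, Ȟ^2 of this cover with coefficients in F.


nonempty intersections:
  V12={t7,t12,t16} V13={t7,t10,t32} V14={t10,t15,t36} V15={t15,t21,t37} V16={t2,t12,t37} V23={t1,t7,t22} V24={t6,t11,t18,t29} V25={t1,t18,t31} V26={t6,t12,t34} V34={t10,t28,t35} V35={t1,t3,t24} V36={t3,t25,t35,t39} V45={t9,t15,t18} V46={t6,t27,t35,t38} V56={t3,t8,t14,t37}
  V123={t7} V126={t12} V134={t10} V145={t15} V156={t37} V235={t1} V245={t18} V246={t6} V346={t35} V356={t3}
C dims 6,15,10; δ0: rk 5, SNF 1^5; δ1: rk 10, SNF 1^9·2
Ȟ^0: (6−5)−0=1 ⇒ Z
Ȟ^1: (15−10)−5=0 ⇒ 0
Ȟ^2: (10−0)−10=0 plus torsion [2] ⇒ Z/2

Ȟ^0(U;F) ≅ Z, Ȟ^1(U;F) ≅ 0 and Ȟ^2(U;F) ≅ Z/2


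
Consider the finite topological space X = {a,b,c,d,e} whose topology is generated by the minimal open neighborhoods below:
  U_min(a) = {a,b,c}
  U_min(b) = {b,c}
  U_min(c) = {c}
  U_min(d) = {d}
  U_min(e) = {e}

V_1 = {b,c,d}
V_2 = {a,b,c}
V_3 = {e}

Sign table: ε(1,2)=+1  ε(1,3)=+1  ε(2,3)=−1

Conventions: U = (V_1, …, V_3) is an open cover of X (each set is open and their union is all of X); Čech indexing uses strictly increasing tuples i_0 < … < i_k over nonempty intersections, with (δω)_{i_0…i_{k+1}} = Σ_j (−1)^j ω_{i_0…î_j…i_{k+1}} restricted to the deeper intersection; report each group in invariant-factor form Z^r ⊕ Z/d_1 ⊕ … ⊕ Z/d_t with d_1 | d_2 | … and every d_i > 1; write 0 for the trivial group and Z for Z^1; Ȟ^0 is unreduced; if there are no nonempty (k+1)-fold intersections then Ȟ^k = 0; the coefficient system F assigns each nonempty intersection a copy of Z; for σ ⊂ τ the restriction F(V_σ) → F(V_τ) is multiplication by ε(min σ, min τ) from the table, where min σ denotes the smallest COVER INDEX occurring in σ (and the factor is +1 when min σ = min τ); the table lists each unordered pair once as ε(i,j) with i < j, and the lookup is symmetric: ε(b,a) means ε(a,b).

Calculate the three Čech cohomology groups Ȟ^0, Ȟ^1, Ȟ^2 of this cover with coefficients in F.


Ȟ^0 = Z^2, Ȟ^1 = 0, Ȟ^2 = 0

intersection data:
  V12={b,c}
C dims 3,1; δ0: rk 1, SNF 1^1
Ȟ^0 = (3 − 1) − 0 = 2, so Ȟ^0 ≅ Z^2
Ȟ^1 = (1 − 0) − 1 = 0, so Ȟ^1 ≅ 0
Ȟ^2 = (0 − 0) − 0 = 0, so Ȟ^2 ≅ 0


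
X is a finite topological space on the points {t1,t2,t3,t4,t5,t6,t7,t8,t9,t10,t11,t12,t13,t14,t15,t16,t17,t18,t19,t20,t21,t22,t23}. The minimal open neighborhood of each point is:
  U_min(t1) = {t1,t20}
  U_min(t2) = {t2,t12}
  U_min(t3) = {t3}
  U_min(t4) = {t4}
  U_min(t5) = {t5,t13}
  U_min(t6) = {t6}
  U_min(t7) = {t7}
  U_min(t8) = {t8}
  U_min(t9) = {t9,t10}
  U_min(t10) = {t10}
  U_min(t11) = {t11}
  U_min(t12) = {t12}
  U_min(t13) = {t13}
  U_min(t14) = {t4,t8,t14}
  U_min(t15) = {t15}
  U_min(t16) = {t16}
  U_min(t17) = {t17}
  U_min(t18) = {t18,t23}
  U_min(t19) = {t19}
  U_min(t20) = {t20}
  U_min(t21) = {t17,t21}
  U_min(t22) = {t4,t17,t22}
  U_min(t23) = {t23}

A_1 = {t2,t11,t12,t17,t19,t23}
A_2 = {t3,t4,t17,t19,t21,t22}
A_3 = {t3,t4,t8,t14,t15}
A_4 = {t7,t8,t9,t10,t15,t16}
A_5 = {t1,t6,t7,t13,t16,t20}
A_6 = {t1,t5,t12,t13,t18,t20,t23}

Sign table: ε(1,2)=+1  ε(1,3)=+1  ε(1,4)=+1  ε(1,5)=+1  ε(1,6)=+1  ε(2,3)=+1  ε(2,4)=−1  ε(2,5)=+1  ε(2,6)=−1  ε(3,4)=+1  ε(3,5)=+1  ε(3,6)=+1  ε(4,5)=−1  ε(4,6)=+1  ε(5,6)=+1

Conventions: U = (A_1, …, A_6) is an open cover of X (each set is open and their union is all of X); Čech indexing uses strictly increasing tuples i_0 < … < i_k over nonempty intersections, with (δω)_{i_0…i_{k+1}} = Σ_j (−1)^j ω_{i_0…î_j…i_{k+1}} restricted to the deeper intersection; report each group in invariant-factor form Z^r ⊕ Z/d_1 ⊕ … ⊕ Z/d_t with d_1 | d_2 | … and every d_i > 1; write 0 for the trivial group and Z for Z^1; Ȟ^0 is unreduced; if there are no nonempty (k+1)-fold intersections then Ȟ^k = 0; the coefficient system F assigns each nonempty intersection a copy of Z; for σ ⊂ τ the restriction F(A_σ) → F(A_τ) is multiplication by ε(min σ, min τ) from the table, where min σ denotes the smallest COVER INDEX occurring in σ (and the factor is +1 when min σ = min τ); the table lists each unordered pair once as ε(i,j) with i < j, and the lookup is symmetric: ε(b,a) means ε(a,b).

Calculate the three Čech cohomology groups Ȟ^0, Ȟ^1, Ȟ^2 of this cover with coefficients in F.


Ȟ^0(U;F) ≅ 0, Ȟ^1(U;F) ≅ Z/2, Ȟ^2(U;F) ≅ 0

nonempty overlaps:
  A12={t17,t19} A16={t12,t23} A23={t3,t4} A34={t8,t15} A45={t7,t16} A56={t1,t13,t20}
C dims 6,6; δ0: rk 6, SNF 1^5·2
degree 0: 6−6−0 = 0 → Ȟ^0 ≅ 0
degree 1: 6−0−6 = 0 plus torsion [2] → Ȟ^1 ≅ Z/2
degree 2: 0−0−0 = 0 → Ȟ^2 ≅ 0


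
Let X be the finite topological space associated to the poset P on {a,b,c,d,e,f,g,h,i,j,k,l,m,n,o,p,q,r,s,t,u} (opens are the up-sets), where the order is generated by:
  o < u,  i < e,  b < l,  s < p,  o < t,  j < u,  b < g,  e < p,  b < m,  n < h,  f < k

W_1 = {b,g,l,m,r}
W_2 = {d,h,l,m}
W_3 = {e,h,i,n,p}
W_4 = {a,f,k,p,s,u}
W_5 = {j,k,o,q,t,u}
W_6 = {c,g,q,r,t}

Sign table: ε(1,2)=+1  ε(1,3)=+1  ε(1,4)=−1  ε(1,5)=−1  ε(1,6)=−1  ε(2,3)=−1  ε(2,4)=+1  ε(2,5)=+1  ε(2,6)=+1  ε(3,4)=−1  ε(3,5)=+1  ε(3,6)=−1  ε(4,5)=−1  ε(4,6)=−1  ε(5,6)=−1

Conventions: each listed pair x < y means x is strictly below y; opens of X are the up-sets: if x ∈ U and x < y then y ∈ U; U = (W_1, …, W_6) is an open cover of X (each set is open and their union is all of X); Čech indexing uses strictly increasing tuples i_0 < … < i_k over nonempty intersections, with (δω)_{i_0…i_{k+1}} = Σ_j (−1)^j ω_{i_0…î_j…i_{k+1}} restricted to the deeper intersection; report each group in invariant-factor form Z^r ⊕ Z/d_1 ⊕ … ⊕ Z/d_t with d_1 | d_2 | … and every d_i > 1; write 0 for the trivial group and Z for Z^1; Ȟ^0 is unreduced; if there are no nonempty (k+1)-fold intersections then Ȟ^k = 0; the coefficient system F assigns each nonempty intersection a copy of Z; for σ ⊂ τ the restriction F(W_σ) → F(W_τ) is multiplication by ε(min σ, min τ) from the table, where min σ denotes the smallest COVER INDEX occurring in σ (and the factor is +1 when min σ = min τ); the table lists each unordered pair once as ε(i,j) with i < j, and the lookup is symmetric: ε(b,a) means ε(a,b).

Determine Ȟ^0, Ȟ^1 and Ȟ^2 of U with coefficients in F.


nonempty overlaps:
  W12={l,m} W16={g,r} W23={h} W34={p} W45={k,u} W56={q,t}
C dims 6,6; δ0: rk 6, SNF 1^5·2
degree 0: 6−6−0 = 0 → Ȟ^0 ≅ 0
degree 1: 6−0−6 = 0 plus torsion [2] → Ȟ^1 ≅ Z/2
degree 2: 0−0−0 = 0 → Ȟ^2 ≅ 0

Ȟ^0 = 0, Ȟ^1 = Z/2 and Ȟ^2 = 0


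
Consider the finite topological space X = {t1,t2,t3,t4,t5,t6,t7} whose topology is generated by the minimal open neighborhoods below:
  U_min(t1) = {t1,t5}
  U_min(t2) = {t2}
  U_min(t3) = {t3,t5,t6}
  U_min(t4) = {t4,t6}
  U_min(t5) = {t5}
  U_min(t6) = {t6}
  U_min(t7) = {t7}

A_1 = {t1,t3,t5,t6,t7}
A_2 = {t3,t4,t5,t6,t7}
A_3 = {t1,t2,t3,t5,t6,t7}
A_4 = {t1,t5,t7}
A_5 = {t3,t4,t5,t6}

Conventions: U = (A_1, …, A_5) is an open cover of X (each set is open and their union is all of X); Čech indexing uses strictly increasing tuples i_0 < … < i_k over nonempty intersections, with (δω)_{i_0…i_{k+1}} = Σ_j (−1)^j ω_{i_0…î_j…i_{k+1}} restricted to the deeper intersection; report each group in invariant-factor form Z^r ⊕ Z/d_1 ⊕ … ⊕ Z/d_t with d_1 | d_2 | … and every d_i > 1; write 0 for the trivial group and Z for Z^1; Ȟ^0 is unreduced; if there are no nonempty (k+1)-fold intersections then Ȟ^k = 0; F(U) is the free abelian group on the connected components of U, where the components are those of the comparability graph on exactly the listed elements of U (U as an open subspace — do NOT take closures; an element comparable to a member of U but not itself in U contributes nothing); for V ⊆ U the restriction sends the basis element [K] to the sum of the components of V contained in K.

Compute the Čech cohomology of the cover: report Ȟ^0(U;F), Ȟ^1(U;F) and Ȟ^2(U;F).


Ȟ^0(U;F) ≅ Z^3, Ȟ^1(U;F) ≅ 0 and Ȟ^2(U;F) ≅ 0

nerve simplices:
  A12={t3,t5,t6,t7} A13={t1,t3,t5,t6,t7} A14={t1,t5,t7} A15={t3,t5,t6} A23={t3,t5,t6,t7} A24={t5,t7} A25={t3,t4,t5,t6} A34={t1,t5,t7} A35={t3,t5,t6} A45={t5}
  A123={t3,t5,t6,t7} A124={t5,t7} A125={t3,t5,t6} A134={t1,t5,t7} A135={t3,t5,t6} A145={t5} A234={t5,t7} A235={t3,t5,t6} A245={t5} A345={t5}
  A1234={t5,t7} A1235={t3,t5,t6} A1245={t5} A1345={t5} A2345={t5}
  A12345={t5}
components per intersection:
  A1: {t1,t3,t5,t6} {t7}
  A2: {t3,t4,t5,t6} {t7}
  A3: {t1,t3,t5,t6} {t2} {t7}
  A4: {t1,t5} {t7}
  A5: {t3,t4,t5,t6}
  A12: {t3,t5,t6} {t7}
  A13: {t1,t3,t5,t6} {t7}
  A14: {t1,t5} {t7}
  A15: {t3,t5,t6}
  A23: {t3,t5,t6} {t7}
  A24: {t5} {t7}
  A25: {t3,t4,t5,t6}
  A34: {t1,t5} {t7}
  A35: {t3,t5,t6}
  A45: {t5}
  A123: {t3,t5,t6} {t7}
  A124: {t5} {t7}
  A125: {t3,t5,t6}
  A134: {t1,t5} {t7}
  A135: {t3,t5,t6}
  A145: {t5}
  A234: {t5} {t7}
  A235: {t3,t5,t6}
  A245: {t5}
  A345: {t5}
  A1234: {t5} {t7}
  A1235: {t3,t5,t6}
  A1245: {t5}
  A1345: {t5}
  A2345: {t5}
  A12345: {t5}
C dims 10,16,14,6; δ0: rk 7, SNF 1^7; δ1: rk 9, SNF 1^9; δ2: rk 5, SNF 1^5
degree 0: 10−7−0 = 3 → Ȟ^0 ≅ Z^3
degree 1: 16−9−7 = 0 → Ȟ^1 ≅ 0
degree 2: 14−5−9 = 0 → Ȟ^2 ≅ 0


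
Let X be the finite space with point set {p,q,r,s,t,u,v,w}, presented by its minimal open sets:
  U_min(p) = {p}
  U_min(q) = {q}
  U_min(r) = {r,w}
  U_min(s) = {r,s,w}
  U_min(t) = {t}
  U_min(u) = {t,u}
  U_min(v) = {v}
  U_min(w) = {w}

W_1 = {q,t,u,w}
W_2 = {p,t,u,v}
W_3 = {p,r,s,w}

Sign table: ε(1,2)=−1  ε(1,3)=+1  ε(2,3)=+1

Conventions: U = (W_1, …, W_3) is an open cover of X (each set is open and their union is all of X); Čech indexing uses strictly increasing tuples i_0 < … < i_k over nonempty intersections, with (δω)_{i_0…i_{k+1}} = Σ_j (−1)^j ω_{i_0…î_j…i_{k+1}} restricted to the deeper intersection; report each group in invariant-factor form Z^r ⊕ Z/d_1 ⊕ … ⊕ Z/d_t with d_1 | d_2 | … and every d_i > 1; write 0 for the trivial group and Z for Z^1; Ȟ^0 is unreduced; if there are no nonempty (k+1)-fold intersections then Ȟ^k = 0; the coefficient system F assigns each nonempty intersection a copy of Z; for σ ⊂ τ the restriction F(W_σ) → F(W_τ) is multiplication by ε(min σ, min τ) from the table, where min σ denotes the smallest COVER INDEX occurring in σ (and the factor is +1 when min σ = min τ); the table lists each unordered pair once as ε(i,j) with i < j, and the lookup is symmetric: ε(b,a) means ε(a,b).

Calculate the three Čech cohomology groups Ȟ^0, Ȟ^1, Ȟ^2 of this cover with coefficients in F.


nonempty overlaps:
  W12={t,u} W13={w} W23={p}
C dims 3,3; δ0: rk 3, SNF 1^2·2
degree 0: 3−3−0 = 0 → Ȟ^0 ≅ 0
degree 1: 3−0−3 = 0 plus torsion [2] → Ȟ^1 ≅ Z/2
degree 2: 0−0−0 = 0 → Ȟ^2 ≅ 0

Ȟ^0(U;F) ≅ 0; Ȟ^1(U;F) ≅ Z/2; Ȟ^2(U;F) ≅ 0


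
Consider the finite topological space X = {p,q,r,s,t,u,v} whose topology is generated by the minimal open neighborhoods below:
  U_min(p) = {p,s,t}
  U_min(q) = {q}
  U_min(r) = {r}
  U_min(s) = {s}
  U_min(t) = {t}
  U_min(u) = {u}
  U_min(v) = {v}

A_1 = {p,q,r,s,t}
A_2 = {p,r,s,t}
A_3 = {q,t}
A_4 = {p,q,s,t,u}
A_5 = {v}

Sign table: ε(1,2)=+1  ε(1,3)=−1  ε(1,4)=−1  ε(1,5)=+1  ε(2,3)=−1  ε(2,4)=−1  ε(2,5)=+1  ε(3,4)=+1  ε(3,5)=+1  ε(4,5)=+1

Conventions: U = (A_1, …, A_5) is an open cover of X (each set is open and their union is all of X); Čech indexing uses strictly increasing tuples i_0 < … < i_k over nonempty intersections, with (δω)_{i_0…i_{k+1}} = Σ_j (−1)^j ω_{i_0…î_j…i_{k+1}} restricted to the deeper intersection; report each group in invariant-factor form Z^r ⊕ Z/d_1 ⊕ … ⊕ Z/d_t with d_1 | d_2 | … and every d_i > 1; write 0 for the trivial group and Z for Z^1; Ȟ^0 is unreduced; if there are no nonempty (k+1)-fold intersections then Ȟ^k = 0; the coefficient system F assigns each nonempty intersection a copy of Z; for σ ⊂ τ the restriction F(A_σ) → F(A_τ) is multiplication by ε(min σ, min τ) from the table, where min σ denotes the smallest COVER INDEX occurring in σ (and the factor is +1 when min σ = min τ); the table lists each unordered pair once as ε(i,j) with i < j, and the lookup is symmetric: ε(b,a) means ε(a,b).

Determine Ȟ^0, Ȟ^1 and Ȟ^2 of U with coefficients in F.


cover nerve:
  A12={p,r,s,t} A13={q,t} A14={p,q,s,t} A23={t} A24={p,s,t} A34={q,t}
  A123={t} A124={p,s,t} A134={q,t} A234={t}
  A1234={t}
C dims 5,6,4,1; δ0: rk 3, SNF 1^3; δ1: rk 3, SNF 1^3; δ2: rk 1, SNF 1^1
Ȟ^0: (5−3)−0=2 ⇒ Z^2
Ȟ^1: (6−3)−3=0 ⇒ 0
Ȟ^2: (4−1)−3=0 ⇒ 0

Ȟ^0(U;F) ≅ Z^2, Ȟ^1(U;F) ≅ 0, Ȟ^2(U;F) ≅ 0


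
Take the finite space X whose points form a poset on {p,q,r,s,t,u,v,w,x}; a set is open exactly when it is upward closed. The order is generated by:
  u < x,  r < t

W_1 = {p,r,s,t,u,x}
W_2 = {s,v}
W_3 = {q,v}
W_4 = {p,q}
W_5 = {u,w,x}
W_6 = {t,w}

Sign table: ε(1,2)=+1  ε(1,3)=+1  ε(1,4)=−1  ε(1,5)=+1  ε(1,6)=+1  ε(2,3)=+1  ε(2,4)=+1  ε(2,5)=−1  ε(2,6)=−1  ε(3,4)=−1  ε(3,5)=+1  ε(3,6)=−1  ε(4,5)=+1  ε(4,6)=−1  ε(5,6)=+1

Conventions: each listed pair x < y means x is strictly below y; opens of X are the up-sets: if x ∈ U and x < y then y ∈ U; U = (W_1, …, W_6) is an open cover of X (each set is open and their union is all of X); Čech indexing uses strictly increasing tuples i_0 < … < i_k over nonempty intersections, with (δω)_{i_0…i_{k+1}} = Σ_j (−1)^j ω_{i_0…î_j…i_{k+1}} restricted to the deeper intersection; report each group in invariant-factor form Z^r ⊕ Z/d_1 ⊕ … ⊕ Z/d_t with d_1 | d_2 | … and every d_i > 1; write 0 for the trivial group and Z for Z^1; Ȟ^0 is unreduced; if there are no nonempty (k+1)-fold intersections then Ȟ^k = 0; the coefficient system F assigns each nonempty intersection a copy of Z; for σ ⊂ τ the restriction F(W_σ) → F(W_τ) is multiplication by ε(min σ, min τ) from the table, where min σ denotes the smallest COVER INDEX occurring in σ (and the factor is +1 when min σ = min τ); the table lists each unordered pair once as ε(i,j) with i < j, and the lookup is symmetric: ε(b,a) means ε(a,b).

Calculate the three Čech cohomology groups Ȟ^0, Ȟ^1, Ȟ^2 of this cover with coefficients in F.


Ȟ^0 ≅ Z; Ȟ^1 ≅ Z^2; Ȟ^2 ≅ 0

nerve simplices:
  W12={s} W14={p} W15={u,x} W16={t} W23={v} W34={q} W56={w}
C dims 6,7; δ0: rk 5, SNF 1^5
degree 0: 6−5−0 = 1 → Ȟ^0 ≅ Z
degree 1: 7−0−5 = 2 → Ȟ^1 ≅ Z^2
degree 2: 0−0−0 = 0 → Ȟ^2 ≅ 0


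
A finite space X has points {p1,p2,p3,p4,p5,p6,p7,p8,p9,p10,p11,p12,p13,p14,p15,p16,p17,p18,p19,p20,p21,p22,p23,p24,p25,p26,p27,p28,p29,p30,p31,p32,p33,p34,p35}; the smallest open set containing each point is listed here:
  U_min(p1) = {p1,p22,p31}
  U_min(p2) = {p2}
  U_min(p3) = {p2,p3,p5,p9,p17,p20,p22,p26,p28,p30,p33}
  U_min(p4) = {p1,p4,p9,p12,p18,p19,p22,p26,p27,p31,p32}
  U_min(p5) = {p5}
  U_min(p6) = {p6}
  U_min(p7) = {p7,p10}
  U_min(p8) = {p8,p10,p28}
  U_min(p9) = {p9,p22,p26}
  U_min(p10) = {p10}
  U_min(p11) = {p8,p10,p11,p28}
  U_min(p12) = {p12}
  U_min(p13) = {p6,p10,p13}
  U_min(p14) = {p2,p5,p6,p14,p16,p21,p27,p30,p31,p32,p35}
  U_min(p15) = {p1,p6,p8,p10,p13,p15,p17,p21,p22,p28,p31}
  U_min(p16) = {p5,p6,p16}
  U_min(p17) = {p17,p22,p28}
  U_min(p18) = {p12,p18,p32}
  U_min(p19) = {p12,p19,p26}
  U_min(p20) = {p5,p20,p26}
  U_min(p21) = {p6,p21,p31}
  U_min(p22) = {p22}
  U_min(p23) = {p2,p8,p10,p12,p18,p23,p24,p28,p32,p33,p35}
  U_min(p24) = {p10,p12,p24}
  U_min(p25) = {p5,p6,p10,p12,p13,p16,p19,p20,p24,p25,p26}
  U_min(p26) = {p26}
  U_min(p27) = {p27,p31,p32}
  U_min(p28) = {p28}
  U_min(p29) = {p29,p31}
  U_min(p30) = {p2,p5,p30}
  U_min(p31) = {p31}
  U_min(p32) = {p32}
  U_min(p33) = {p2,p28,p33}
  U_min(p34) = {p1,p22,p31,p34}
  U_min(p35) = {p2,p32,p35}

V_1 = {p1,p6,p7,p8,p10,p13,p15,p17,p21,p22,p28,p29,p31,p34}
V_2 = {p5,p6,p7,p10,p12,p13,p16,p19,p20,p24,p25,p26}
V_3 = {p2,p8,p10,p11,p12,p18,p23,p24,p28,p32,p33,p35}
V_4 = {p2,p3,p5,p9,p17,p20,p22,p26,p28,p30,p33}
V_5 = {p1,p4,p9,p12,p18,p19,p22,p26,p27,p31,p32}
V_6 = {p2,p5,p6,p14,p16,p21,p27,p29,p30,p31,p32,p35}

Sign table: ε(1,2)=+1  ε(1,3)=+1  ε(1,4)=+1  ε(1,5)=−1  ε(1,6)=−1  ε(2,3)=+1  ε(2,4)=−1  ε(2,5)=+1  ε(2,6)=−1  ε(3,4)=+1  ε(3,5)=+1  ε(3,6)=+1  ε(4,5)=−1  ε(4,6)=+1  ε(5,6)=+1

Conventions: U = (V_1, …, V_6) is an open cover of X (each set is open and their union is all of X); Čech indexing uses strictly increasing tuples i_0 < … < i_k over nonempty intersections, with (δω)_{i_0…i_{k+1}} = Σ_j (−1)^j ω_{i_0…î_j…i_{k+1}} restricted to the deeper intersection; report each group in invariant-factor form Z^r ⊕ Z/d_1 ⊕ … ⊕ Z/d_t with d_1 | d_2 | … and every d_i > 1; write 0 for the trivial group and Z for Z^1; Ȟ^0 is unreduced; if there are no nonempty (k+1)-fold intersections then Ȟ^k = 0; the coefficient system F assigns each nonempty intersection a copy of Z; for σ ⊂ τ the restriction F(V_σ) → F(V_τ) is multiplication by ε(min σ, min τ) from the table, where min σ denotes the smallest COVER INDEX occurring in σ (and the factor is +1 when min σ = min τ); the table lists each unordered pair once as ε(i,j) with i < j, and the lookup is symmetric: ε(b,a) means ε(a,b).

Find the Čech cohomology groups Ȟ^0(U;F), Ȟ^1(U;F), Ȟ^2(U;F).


nerve simplices:
  V12={p6,p7,p10,p13} V13={p8,p10,p28} V14={p17,p22,p28} V15={p1,p22,p31} V16={p6,p21,p29,p31} V23={p10,p12,p24} V24={p5,p20,p26} V25={p12,p19,p26} V26={p5,p6,p16} V34={p2,p28,p33} V35={p12,p18,p32} V36={p2,p32,p35} V45={p9,p22,p26} V46={p2,p5,p30} V56={p27,p31,p32}
  V123={p10} V126={p6} V134={p28} V145={p22} V156={p31} V235={p12} V245={p26} V246={p5} V346={p2} V356={p32}
C dims 6,15,10; δ0: rk 6, SNF 1^5·2; δ1: rk 9, SNF 1^9
degree 0: 6−6−0 = 0 → Ȟ^0 ≅ 0
degree 1: 15−9−6 = 0 plus torsion [2] → Ȟ^1 ≅ Z/2
degree 2: 10−0−9 = 1 → Ȟ^2 ≅ Z

Ȟ^0(U;F) ≅ 0; Ȟ^1(U;F) ≅ Z/2; Ȟ^2(U;F) ≅ Z
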